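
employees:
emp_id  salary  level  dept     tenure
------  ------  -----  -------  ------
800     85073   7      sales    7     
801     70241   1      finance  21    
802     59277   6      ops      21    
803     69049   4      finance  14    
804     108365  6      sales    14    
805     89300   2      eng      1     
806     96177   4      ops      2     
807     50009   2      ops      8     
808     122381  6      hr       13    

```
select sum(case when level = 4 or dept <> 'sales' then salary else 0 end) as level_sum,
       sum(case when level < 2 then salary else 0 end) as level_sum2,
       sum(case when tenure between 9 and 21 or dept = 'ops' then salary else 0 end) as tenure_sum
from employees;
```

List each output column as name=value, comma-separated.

[level_sum: level = 4 or dept <> 'sales']
emp_id=800: ✗
emp_id=801: ✓ → 70241
emp_id=802: ✓ → 59277
emp_id=803: ✓ → 69049
emp_id=804: ✗
emp_id=805: ✓ → 89300
emp_id=806: ✓ → 96177
emp_id=807: ✓ → 50009
emp_id=808: ✓ → 122381
level_sum = 70241 + 59277 + 69049 + 89300 + 96177 + 50009 + 122381 = 556434
—
[level_sum2: level < 2]
emp_id=800: ✗
emp_id=801: ✓ → 70241
emp_id=802: ✗
emp_id=803: ✗
emp_id=804: ✗
emp_id=805: ✗
emp_id=806: ✗
emp_id=807: ✗
emp_id=808: ✗
level_sum2 = 70241
—
[tenure_sum: tenure between 9 and 21 or dept = 'ops']
emp_id=800: ✗
emp_id=801: ✓ → 70241
emp_id=802: ✓ → 59277
emp_id=803: ✓ → 69049
emp_id=804: ✓ → 108365
emp_id=805: ✗
emp_id=806: ✓ → 96177
emp_id=807: ✓ → 50009
emp_id=808: ✓ → 122381
tenure_sum = 70241 + 59277 + 69049 + 108365 + 96177 + 50009 + 122381 = 575499

level_sum=556434, level_sum2=70241, tenure_sum=575499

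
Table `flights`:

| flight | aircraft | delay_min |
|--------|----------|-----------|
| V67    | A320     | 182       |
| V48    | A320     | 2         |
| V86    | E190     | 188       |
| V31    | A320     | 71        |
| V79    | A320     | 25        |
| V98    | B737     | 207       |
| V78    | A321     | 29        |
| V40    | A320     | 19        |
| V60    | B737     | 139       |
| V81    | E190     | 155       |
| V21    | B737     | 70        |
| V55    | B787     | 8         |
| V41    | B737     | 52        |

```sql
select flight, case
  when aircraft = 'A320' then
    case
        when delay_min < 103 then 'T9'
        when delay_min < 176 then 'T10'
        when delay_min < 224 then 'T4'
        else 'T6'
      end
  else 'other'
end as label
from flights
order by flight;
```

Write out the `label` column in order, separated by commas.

flight=V21: aircraft='B737' → outer ELSE → other
flight=V31: aircraft='A320' → inner[delay_min < 103] → T9
flight=V40: aircraft='A320' → inner[delay_min < 103] → T9
flight=V41: aircraft='B737' → outer ELSE → other
flight=V48: aircraft='A320' → inner[delay_min < 103] → T9
flight=V55: aircraft='B787' → outer ELSE → other
flight=V60: aircraft='B737' → outer ELSE → other
flight=V67: aircraft='A320' → inner[delay_min < 224] → T4
flight=V78: aircraft='A321' → outer ELSE → other
flight=V79: aircraft='A320' → inner[delay_min < 103] → T9
flight=V81: aircraft='E190' → outer ELSE → other
flight=V86: aircraft='E190' → outer ELSE → other
flight=V98: aircraft='B737' → outer ELSE → other

other, T9, T9, other, T9, other, other, T4, other, T9, other, other, other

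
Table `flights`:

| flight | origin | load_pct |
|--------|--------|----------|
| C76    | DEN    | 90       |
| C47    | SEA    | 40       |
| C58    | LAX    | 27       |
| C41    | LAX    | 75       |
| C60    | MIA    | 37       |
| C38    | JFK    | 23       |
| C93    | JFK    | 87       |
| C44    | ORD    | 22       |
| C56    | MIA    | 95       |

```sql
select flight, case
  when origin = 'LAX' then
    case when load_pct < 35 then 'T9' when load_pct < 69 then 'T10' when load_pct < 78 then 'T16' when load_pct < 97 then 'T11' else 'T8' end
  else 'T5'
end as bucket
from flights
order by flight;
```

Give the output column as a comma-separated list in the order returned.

flight=C38: origin='JFK' → outer ELSE → T5
flight=C41: origin='LAX' → inner[load_pct < 78] → T16
flight=C44: origin='ORD' → outer ELSE → T5
flight=C47: origin='SEA' → outer ELSE → T5
flight=C56: origin='MIA' → outer ELSE → T5
flight=C58: origin='LAX' → inner[load_pct < 35] → T9
flight=C60: origin='MIA' → outer ELSE → T5
flight=C76: origin='DEN' → outer ELSE → T5
flight=C93: origin='JFK' → outer ELSE → T5

T5, T16, T5, T5, T5, T9, T5, T5, T5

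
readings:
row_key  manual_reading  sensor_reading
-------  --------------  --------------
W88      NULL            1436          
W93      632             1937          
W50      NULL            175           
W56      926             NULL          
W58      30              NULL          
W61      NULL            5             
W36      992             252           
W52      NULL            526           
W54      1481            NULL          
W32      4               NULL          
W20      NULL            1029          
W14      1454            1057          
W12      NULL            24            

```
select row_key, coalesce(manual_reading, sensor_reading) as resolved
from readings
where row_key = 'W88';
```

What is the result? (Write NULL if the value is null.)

1436

row_key = W88: manual_reading=NULL, sensor_reading=1436.
manual_reading=NULL, sensor_reading=1436 → 1436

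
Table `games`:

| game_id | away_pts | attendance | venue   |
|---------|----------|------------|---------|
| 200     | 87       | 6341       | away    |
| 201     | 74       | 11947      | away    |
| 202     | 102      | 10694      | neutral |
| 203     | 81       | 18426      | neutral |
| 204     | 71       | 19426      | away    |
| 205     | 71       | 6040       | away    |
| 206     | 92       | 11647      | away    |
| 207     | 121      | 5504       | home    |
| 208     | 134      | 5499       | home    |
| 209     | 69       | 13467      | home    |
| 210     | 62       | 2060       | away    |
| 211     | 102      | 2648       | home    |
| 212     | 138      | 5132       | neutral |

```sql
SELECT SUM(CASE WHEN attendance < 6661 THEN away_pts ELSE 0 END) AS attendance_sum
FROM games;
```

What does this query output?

game_id=200: ✓ → 87
game_id=201: ✗
game_id=202: ✗
game_id=203: ✗
game_id=204: ✗
game_id=205: ✓ → 71
game_id=206: ✗
game_id=207: ✓ → 121
game_id=208: ✓ → 134
game_id=209: ✗
game_id=210: ✓ → 62
game_id=211: ✓ → 102
game_id=212: ✓ → 138
attendance_sum = 87 + 71 + 121 + 134 + 62 + 102 + 138 = 715

715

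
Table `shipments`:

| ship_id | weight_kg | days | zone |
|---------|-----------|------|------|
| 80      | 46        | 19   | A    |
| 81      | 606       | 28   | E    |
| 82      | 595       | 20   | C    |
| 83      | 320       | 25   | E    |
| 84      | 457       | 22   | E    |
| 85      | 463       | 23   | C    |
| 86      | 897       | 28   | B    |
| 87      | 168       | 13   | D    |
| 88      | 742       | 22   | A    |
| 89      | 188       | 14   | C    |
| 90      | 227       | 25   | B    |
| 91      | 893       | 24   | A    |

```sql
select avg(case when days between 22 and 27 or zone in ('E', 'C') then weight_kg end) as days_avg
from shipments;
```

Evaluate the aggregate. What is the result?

499

ship_id=80: ✗
ship_id=81: ✓ → 606
ship_id=82: ✓ → 595
ship_id=83: ✓ → 320
ship_id=84: ✓ → 457
ship_id=85: ✓ → 463
ship_id=86: ✗
ship_id=87: ✗
ship_id=88: ✓ → 742
ship_id=89: ✓ → 188
ship_id=90: ✓ → 227
ship_id=91: ✓ → 893
days_avg = (606 + 595 + 320 + 457 + 463 + 742 + 188 + 227 + 893) / 9 = 499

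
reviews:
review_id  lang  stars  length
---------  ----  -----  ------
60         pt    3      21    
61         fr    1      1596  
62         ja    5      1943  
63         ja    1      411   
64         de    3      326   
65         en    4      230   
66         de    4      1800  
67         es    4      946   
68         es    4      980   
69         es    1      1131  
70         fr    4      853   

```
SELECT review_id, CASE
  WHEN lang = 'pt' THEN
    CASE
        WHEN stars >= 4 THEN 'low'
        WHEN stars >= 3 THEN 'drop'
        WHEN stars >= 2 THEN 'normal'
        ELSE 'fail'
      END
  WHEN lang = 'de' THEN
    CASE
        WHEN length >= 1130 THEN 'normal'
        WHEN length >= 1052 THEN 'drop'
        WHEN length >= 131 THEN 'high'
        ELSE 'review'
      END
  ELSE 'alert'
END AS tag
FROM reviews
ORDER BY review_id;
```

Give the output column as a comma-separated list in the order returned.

review_id=60: lang='pt' → inner[stars >= 3] → drop
review_id=61: lang='fr' → outer ELSE → alert
review_id=62: lang='ja' → outer ELSE → alert
review_id=63: lang='ja' → outer ELSE → alert
review_id=64: lang='de' → inner[length >= 131] → high
review_id=65: lang='en' → outer ELSE → alert
review_id=66: lang='de' → inner[length >= 1130] → normal
review_id=67: lang='es' → outer ELSE → alert
review_id=68: lang='es' → outer ELSE → alert
review_id=69: lang='es' → outer ELSE → alert
review_id=70: lang='fr' → outer ELSE → alert

drop, alert, alert, alert, high, alert, normal, alert, alert, alert, alert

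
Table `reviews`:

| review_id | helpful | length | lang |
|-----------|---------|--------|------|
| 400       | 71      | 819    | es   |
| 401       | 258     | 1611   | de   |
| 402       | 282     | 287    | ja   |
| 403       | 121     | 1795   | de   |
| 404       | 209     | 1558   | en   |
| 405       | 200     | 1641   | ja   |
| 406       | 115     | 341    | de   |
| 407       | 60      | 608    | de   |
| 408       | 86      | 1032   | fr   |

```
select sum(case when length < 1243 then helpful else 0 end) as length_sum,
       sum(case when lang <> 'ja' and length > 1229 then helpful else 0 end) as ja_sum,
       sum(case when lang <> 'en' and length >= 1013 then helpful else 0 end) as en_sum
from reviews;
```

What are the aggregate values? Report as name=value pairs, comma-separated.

length_sum=614, ja_sum=588, en_sum=665

[length_sum: length < 1243]
review_id=400: ✓ → 71
review_id=401: ✗
review_id=402: ✓ → 282
review_id=403: ✗
review_id=404: ✗
review_id=405: ✗
review_id=406: ✓ → 115
review_id=407: ✓ → 60
review_id=408: ✓ → 86
length_sum = 71 + 282 + 115 + 60 + 86 = 614
—
[ja_sum: lang <> 'ja' and length > 1229]
review_id=400: ✗
review_id=401: ✓ → 258
review_id=402: ✗
review_id=403: ✓ → 121
review_id=404: ✓ → 209
review_id=405: ✗
review_id=406: ✗
review_id=407: ✗
review_id=408: ✗
ja_sum = 258 + 121 + 209 = 588
—
[en_sum: lang <> 'en' and length >= 1013]
review_id=400: ✗
review_id=401: ✓ → 258
review_id=402: ✗
review_id=403: ✓ → 121
review_id=404: ✗
review_id=405: ✓ → 200
review_id=406: ✗
review_id=407: ✗
review_id=408: ✓ → 86
en_sum = 258 + 121 + 200 + 86 = 665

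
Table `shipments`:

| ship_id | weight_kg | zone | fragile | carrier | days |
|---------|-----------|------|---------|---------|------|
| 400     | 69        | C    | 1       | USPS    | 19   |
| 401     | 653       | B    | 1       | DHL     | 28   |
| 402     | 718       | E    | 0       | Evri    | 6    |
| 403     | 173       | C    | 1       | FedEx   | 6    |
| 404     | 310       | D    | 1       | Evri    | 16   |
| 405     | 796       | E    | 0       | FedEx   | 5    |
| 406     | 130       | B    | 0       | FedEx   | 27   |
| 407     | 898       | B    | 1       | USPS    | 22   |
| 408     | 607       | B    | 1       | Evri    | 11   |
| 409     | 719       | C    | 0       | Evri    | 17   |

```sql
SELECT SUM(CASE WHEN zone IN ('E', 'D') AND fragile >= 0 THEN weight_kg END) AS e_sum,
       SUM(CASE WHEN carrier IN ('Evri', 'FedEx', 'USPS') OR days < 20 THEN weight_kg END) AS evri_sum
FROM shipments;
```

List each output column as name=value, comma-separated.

e_sum=1824, evri_sum=4420

[e_sum: zone IN ('E', 'D') AND fragile >= 0]
ship_id=400: ✗
ship_id=401: ✗
ship_id=402: ✓ → 718
ship_id=403: ✗
ship_id=404: ✓ → 310
ship_id=405: ✓ → 796
ship_id=406: ✗
ship_id=407: ✗
ship_id=408: ✗
ship_id=409: ✗
e_sum = 718 + 310 + 796 = 1824
—
[evri_sum: carrier IN ('Evri', 'FedEx', 'USPS') OR days < 20]
ship_id=400: ✓ → 69
ship_id=401: ✗
ship_id=402: ✓ → 718
ship_id=403: ✓ → 173
ship_id=404: ✓ → 310
ship_id=405: ✓ → 796
ship_id=406: ✓ → 130
ship_id=407: ✓ → 898
ship_id=408: ✓ → 607
ship_id=409: ✓ → 719
evri_sum = 69 + 718 + 173 + 310 + 796 + 130 + 898 + 607 + 719 = 4420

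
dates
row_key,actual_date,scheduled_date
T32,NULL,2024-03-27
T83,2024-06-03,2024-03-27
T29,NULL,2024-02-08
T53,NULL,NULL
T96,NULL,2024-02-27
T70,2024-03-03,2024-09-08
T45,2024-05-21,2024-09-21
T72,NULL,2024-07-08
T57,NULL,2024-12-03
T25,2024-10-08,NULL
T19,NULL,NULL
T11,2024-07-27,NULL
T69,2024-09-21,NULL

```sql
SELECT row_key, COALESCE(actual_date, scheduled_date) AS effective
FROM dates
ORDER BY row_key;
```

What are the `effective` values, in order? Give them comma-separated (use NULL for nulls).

row_key=T11: actual_date=2024-07-27 → 2024-07-27
row_key=T19: actual_date=NULL, scheduled_date=NULL (all NULL) → NULL
row_key=T25: actual_date=2024-10-08 → 2024-10-08
row_key=T29: actual_date=NULL, scheduled_date=2024-02-08 → 2024-02-08
row_key=T32: actual_date=NULL, scheduled_date=2024-03-27 → 2024-03-27
row_key=T45: actual_date=2024-05-21 → 2024-05-21
row_key=T53: actual_date=NULL, scheduled_date=NULL (all NULL) → NULL
row_key=T57: actual_date=NULL, scheduled_date=2024-12-03 → 2024-12-03
row_key=T69: actual_date=2024-09-21 → 2024-09-21
row_key=T70: actual_date=2024-03-03 → 2024-03-03
row_key=T72: actual_date=NULL, scheduled_date=2024-07-08 → 2024-07-08
row_key=T83: actual_date=2024-06-03 → 2024-06-03
row_key=T96: actual_date=NULL, scheduled_date=2024-02-27 → 2024-02-27

2024-07-27, NULL, 2024-10-08, 2024-02-08, 2024-03-27, 2024-05-21, NULL, 2024-12-03, 2024-09-21, 2024-03-03, 2024-07-08, 2024-06-03, 2024-02-27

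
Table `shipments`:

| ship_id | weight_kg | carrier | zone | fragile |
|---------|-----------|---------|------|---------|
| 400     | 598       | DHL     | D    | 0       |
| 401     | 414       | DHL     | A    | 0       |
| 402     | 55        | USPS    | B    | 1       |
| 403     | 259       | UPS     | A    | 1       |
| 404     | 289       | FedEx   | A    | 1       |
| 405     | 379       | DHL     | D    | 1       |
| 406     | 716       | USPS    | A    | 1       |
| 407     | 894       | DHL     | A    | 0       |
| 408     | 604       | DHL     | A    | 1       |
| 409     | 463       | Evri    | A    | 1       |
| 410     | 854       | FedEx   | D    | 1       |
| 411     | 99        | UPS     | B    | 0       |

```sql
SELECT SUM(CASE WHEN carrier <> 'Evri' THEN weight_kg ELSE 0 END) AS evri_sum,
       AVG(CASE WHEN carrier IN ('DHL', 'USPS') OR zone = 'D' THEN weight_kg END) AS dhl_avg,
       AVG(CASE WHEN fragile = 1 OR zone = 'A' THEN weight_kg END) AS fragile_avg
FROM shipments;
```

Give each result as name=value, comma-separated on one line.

[evri_sum: carrier <> 'Evri']
ship_id=400: ✓ → 598
ship_id=401: ✓ → 414
ship_id=402: ✓ → 55
ship_id=403: ✓ → 259
ship_id=404: ✓ → 289
ship_id=405: ✓ → 379
ship_id=406: ✓ → 716
ship_id=407: ✓ → 894
ship_id=408: ✓ → 604
ship_id=409: ✗
ship_id=410: ✓ → 854
ship_id=411: ✓ → 99
evri_sum = 598 + 414 + 55 + 259 + 289 + 379 + 716 + 894 + 604 + 854 + 99 = 5161
—
[dhl_avg: carrier IN ('DHL', 'USPS') OR zone = 'D']
ship_id=400: ✓ → 598
ship_id=401: ✓ → 414
ship_id=402: ✓ → 55
ship_id=403: ✗
ship_id=404: ✗
ship_id=405: ✓ → 379
ship_id=406: ✓ → 716
ship_id=407: ✓ → 894
ship_id=408: ✓ → 604
ship_id=409: ✗
ship_id=410: ✓ → 854
ship_id=411: ✗
dhl_avg = (598 + 414 + 55 + 379 + 716 + 894 + 604 + 854) / 8 = 564.25
—
[fragile_avg: fragile = 1 OR zone = 'A']
ship_id=400: ✗
ship_id=401: ✓ → 414
ship_id=402: ✓ → 55
ship_id=403: ✓ → 259
ship_id=404: ✓ → 289
ship_id=405: ✓ → 379
ship_id=406: ✓ → 716
ship_id=407: ✓ → 894
ship_id=408: ✓ → 604
ship_id=409: ✓ → 463
ship_id=410: ✓ → 854
ship_id=411: ✗
fragile_avg = (414 + 55 + 259 + 289 + 379 + 716 + 894 + 604 + 463 + 854) / 10 = 492.7

evri_sum=5161, dhl_avg=564.25, fragile_avg=492.7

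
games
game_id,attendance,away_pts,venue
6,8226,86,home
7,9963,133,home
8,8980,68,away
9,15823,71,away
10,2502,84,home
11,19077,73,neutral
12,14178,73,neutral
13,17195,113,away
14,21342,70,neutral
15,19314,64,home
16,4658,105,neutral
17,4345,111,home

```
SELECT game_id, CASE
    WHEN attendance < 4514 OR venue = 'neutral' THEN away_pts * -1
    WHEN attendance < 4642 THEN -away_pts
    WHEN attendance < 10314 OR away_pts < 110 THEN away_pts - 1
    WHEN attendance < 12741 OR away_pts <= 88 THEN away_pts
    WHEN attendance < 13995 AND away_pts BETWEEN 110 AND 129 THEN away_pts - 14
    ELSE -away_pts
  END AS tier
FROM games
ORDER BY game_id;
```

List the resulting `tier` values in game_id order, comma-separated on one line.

85, 132, 67, 70, -84, -73, -73, -113, -70, 63, -105, -111

game_id=6: attendance < 10314 OR away_pts < 110 → 85
game_id=7: attendance < 10314 OR away_pts < 110 → 132
game_id=8: attendance < 10314 OR away_pts < 110 → 67
game_id=9: attendance < 10314 OR away_pts < 110 → 70
game_id=10: attendance < 4514 OR venue = 'neutral' → -84
game_id=11: attendance < 4514 OR venue = 'neutral' → -73
game_id=12: attendance < 4514 OR venue = 'neutral' → -73
game_id=13: ELSE → -113
game_id=14: attendance < 4514 OR venue = 'neutral' → -70
game_id=15: attendance < 10314 OR away_pts < 110 → 63
game_id=16: attendance < 4514 OR venue = 'neutral' → -105
game_id=17: attendance < 4514 OR venue = 'neutral' → -111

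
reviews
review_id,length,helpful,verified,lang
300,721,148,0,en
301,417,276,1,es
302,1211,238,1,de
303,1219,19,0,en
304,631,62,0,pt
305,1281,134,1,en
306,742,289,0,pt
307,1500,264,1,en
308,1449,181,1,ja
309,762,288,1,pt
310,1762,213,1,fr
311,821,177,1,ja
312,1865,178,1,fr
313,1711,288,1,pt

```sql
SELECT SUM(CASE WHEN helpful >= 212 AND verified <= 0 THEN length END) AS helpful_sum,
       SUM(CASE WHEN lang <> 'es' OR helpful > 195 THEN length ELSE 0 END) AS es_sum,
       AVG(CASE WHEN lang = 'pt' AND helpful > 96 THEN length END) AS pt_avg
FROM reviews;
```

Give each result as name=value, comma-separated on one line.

helpful_sum=742, es_sum=16092, pt_avg=1071.6666666667

[helpful_sum: helpful >= 212 AND verified <= 0]
review_id=300: ✗
review_id=301: ✗
review_id=302: ✗
review_id=303: ✗
review_id=304: ✗
review_id=305: ✗
review_id=306: ✓ → 742
review_id=307: ✗
review_id=308: ✗
review_id=309: ✗
review_id=310: ✗
review_id=311: ✗
review_id=312: ✗
review_id=313: ✗
helpful_sum = 742
—
[es_sum: lang <> 'es' OR helpful > 195]
review_id=300: ✓ → 721
review_id=301: ✓ → 417
review_id=302: ✓ → 1211
review_id=303: ✓ → 1219
review_id=304: ✓ → 631
review_id=305: ✓ → 1281
review_id=306: ✓ → 742
review_id=307: ✓ → 1500
review_id=308: ✓ → 1449
review_id=309: ✓ → 762
review_id=310: ✓ → 1762
review_id=311: ✓ → 821
review_id=312: ✓ → 1865
review_id=313: ✓ → 1711
es_sum = 721 + 417 + 1211 + 1219 + 631 + 1281 + 742 + 1500 + 1449 + 762 + 1762 + 821 + 1865 + 1711 = 16092
—
[pt_avg: lang = 'pt' AND helpful > 96]
review_id=300: ✗
review_id=301: ✗
review_id=302: ✗
review_id=303: ✗
review_id=304: ✗
review_id=305: ✗
review_id=306: ✓ → 742
review_id=307: ✗
review_id=308: ✗
review_id=309: ✓ → 762
review_id=310: ✗
review_id=311: ✗
review_id=312: ✗
review_id=313: ✓ → 1711
pt_avg = (742 + 762 + 1711) / 3 = 1071.6666666667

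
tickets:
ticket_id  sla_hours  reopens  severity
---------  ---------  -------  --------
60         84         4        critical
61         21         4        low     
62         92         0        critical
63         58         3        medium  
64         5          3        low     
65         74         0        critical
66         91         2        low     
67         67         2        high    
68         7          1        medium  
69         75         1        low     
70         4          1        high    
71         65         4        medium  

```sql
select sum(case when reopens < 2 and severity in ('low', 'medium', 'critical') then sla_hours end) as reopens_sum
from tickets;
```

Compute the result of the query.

248

ticket_id=60: ✗
ticket_id=61: ✗
ticket_id=62: ✓ → 92
ticket_id=63: ✗
ticket_id=64: ✗
ticket_id=65: ✓ → 74
ticket_id=66: ✗
ticket_id=67: ✗
ticket_id=68: ✓ → 7
ticket_id=69: ✓ → 75
ticket_id=70: ✗
ticket_id=71: ✗
reopens_sum = 92 + 74 + 7 + 75 = 248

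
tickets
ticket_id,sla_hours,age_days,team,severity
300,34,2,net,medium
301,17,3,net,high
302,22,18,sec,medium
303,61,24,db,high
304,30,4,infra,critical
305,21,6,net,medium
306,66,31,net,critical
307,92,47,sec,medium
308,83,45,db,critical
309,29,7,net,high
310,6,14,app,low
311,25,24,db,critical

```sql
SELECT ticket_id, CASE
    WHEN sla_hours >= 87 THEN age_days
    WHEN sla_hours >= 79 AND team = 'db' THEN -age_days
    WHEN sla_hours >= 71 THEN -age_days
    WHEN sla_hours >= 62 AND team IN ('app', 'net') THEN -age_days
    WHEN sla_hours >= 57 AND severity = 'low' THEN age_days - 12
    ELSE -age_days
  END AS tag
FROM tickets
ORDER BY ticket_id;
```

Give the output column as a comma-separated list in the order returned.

ticket_id=300: ELSE → -2
ticket_id=301: ELSE → -3
ticket_id=302: ELSE → -18
ticket_id=303: ELSE → -24
ticket_id=304: ELSE → -4
ticket_id=305: ELSE → -6
ticket_id=306: sla_hours >= 62 AND team IN ('app', 'net') → -31
ticket_id=307: sla_hours >= 87 → 47
ticket_id=308: sla_hours >= 79 AND team = 'db' → -45
ticket_id=309: ELSE → -7
ticket_id=310: ELSE → -14
ticket_id=311: ELSE → -24

-2, -3, -18, -24, -4, -6, -31, 47, -45, -7, -14, -24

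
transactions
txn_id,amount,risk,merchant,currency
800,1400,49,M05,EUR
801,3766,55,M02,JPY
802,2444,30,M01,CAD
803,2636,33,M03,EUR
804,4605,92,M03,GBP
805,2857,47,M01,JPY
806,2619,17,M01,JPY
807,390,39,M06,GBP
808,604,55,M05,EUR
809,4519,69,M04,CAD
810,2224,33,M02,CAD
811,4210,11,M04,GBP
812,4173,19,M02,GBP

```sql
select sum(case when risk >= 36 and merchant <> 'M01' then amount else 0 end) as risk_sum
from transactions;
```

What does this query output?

txn_id=800: ✓ → 1400
txn_id=801: ✓ → 3766
txn_id=802: ✗
txn_id=803: ✗
txn_id=804: ✓ → 4605
txn_id=805: ✗
txn_id=806: ✗
txn_id=807: ✓ → 390
txn_id=808: ✓ → 604
txn_id=809: ✓ → 4519
txn_id=810: ✗
txn_id=811: ✗
txn_id=812: ✗
risk_sum = 1400 + 3766 + 4605 + 390 + 604 + 4519 = 15284

15284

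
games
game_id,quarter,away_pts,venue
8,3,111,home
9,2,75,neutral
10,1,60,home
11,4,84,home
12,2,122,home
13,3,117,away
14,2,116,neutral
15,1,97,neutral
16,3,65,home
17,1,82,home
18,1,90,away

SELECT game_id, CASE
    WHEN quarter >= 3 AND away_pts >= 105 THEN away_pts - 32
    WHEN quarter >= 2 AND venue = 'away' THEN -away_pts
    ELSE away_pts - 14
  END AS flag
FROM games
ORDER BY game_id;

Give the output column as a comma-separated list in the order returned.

game_id=8: quarter >= 3 AND away_pts >= 105 → 79
game_id=9: ELSE → 61
game_id=10: ELSE → 46
game_id=11: ELSE → 70
game_id=12: ELSE → 108
game_id=13: quarter >= 3 AND away_pts >= 105 → 85
game_id=14: ELSE → 102
game_id=15: ELSE → 83
game_id=16: ELSE → 51
game_id=17: ELSE → 68
game_id=18: ELSE → 76

79, 61, 46, 70, 108, 85, 102, 83, 51, 68, 76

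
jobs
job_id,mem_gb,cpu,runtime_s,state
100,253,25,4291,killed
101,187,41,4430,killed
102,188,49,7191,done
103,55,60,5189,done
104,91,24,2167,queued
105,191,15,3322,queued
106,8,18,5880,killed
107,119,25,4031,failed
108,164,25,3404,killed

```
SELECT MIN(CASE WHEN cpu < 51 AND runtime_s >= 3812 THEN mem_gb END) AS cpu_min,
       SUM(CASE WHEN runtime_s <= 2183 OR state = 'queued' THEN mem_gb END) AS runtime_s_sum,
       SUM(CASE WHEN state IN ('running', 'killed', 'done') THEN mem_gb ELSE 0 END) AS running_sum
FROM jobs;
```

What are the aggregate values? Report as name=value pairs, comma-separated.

cpu_min=8, runtime_s_sum=282, running_sum=855

[cpu_min: cpu < 51 AND runtime_s >= 3812]
job_id=100: ✓ → 253
job_id=101: ✓ → 187
job_id=102: ✓ → 188
job_id=103: ✗
job_id=104: ✗
job_id=105: ✗
job_id=106: ✓ → 8
job_id=107: ✓ → 119
job_id=108: ✗
cpu_min = MIN(253, 187, 188, 8, 119) = 8
—
[runtime_s_sum: runtime_s <= 2183 OR state = 'queued']
job_id=100: ✗
job_id=101: ✗
job_id=102: ✗
job_id=103: ✗
job_id=104: ✓ → 91
job_id=105: ✓ → 191
job_id=106: ✗
job_id=107: ✗
job_id=108: ✗
runtime_s_sum = 91 + 191 = 282
—
[running_sum: state IN ('running', 'killed', 'done')]
job_id=100: ✓ → 253
job_id=101: ✓ → 187
job_id=102: ✓ → 188
job_id=103: ✓ → 55
job_id=104: ✗
job_id=105: ✗
job_id=106: ✓ → 8
job_id=107: ✗
job_id=108: ✓ → 164
running_sum = 253 + 187 + 188 + 55 + 8 + 164 = 855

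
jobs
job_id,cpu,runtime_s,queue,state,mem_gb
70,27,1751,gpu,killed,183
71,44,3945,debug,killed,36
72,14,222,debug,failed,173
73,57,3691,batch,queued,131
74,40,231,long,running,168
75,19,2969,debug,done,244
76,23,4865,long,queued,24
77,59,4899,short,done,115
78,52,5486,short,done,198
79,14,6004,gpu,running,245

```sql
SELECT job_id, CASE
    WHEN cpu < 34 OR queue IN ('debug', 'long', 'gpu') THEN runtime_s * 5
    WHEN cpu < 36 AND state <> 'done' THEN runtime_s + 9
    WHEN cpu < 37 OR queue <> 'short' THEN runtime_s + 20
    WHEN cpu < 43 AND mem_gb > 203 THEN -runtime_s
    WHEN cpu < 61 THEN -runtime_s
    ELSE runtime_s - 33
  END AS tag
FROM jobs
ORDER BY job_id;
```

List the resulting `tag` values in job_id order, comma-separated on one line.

8755, 19725, 1110, 3711, 1155, 14845, 24325, -4899, -5486, 30020

job_id=70: cpu < 34 OR queue IN ('debug', 'long', 'gpu') → 8755
job_id=71: cpu < 34 OR queue IN ('debug', 'long', 'gpu') → 19725
job_id=72: cpu < 34 OR queue IN ('debug', 'long', 'gpu') → 1110
job_id=73: cpu < 37 OR queue <> 'short' → 3711
job_id=74: cpu < 34 OR queue IN ('debug', 'long', 'gpu') → 1155
job_id=75: cpu < 34 OR queue IN ('debug', 'long', 'gpu') → 14845
job_id=76: cpu < 34 OR queue IN ('debug', 'long', 'gpu') → 24325
job_id=77: cpu < 61 → -4899
job_id=78: cpu < 61 → -5486
job_id=79: cpu < 34 OR queue IN ('debug', 'long', 'gpu') → 30020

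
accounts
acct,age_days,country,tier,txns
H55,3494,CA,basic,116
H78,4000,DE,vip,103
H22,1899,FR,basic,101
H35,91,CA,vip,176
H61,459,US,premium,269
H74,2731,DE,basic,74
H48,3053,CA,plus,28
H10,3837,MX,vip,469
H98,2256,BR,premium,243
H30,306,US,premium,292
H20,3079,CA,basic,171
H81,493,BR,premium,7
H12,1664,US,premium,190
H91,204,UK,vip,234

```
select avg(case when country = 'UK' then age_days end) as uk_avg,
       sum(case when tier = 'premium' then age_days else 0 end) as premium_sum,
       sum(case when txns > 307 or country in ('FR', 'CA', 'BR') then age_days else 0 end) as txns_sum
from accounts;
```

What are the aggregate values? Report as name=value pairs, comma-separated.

[uk_avg: country = 'UK']
acct=H55: ✗
acct=H78: ✗
acct=H22: ✗
acct=H35: ✗
acct=H61: ✗
acct=H74: ✗
acct=H48: ✗
acct=H10: ✗
acct=H98: ✗
acct=H30: ✗
acct=H20: ✗
acct=H81: ✗
acct=H12: ✗
acct=H91: ✓ → 204
uk_avg = 204
—
[premium_sum: tier = 'premium']
acct=H55: ✗
acct=H78: ✗
acct=H22: ✗
acct=H35: ✗
acct=H61: ✓ → 459
acct=H74: ✗
acct=H48: ✗
acct=H10: ✗
acct=H98: ✓ → 2256
acct=H30: ✓ → 306
acct=H20: ✗
acct=H81: ✓ → 493
acct=H12: ✓ → 1664
acct=H91: ✗
premium_sum = 459 + 2256 + 306 + 493 + 1664 = 5178
—
[txns_sum: txns > 307 or country in ('FR', 'CA', 'BR')]
acct=H55: ✓ → 3494
acct=H78: ✗
acct=H22: ✓ → 1899
acct=H35: ✓ → 91
acct=H61: ✗
acct=H74: ✗
acct=H48: ✓ → 3053
acct=H10: ✓ → 3837
acct=H98: ✓ → 2256
acct=H30: ✗
acct=H20: ✓ → 3079
acct=H81: ✓ → 493
acct=H12: ✗
acct=H91: ✗
txns_sum = 3494 + 1899 + 91 + 3053 + 3837 + 2256 + 3079 + 493 = 18202

uk_avg=204, premium_sum=5178, txns_sum=18202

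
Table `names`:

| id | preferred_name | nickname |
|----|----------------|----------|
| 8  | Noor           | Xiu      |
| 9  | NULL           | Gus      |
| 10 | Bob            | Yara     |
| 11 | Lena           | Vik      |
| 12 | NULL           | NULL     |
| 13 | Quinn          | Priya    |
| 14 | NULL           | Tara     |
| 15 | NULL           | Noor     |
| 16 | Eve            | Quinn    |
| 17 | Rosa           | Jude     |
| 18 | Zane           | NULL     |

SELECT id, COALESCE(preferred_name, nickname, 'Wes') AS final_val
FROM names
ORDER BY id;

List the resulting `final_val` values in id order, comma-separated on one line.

Noor, Gus, Bob, Lena, Wes, Quinn, Tara, Noor, Eve, Rosa, Zane

id=8: preferred_name=Noor → Noor
id=9: preferred_name=NULL, nickname=Gus → Gus
id=10: preferred_name=Bob → Bob
id=11: preferred_name=Lena → Lena
id=12: preferred_name=NULL, nickname=NULL, → literal Wes → Wes
id=13: preferred_name=Quinn → Quinn
id=14: preferred_name=NULL, nickname=Tara → Tara
id=15: preferred_name=NULL, nickname=Noor → Noor
id=16: preferred_name=Eve → Eve
id=17: preferred_name=Rosa → Rosa
id=18: preferred_name=Zane → Zane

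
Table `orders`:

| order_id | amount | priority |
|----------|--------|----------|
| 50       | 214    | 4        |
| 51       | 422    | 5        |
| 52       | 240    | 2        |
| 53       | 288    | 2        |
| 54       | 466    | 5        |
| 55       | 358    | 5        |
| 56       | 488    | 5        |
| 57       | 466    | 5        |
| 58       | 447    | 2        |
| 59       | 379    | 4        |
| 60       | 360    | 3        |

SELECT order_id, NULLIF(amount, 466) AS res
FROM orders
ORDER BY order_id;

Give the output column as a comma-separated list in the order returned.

214, 422, 240, 288, NULL, 358, 488, NULL, 447, 379, 360

order_id=50: amount=214 vs 466: differ → 214
order_id=51: amount=422 vs 466: differ → 422
order_id=52: amount=240 vs 466: differ → 240
order_id=53: amount=288 vs 466: differ → 288
order_id=54: amount=466 vs 466: equal → NULL
order_id=55: amount=358 vs 466: differ → 358
order_id=56: amount=488 vs 466: differ → 488
order_id=57: amount=466 vs 466: equal → NULL
order_id=58: amount=447 vs 466: differ → 447
order_id=59: amount=379 vs 466: differ → 379
order_id=60: amount=360 vs 466: differ → 360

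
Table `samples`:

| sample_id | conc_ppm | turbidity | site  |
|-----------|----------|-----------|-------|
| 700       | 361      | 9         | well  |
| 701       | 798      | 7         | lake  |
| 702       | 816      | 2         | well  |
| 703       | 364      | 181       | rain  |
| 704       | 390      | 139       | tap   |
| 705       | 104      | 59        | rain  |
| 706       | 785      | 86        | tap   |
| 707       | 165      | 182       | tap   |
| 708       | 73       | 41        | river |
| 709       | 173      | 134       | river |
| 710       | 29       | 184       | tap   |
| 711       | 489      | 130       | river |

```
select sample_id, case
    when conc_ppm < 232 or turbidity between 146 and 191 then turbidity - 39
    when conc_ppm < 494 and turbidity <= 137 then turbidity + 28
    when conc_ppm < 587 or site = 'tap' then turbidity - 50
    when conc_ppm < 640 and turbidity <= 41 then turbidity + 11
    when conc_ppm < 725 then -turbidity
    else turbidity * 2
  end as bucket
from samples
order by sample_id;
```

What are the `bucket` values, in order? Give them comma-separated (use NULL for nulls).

37, 14, 4, 142, 89, 20, 36, 143, 2, 95, 145, 158

sample_id=700: conc_ppm < 494 and turbidity <= 137 → 37
sample_id=701: ELSE → 14
sample_id=702: ELSE → 4
sample_id=703: conc_ppm < 232 or turbidity between 146 and 191 → 142
sample_id=704: conc_ppm < 587 or site = 'tap' → 89
sample_id=705: conc_ppm < 232 or turbidity between 146 and 191 → 20
sample_id=706: conc_ppm < 587 or site = 'tap' → 36
sample_id=707: conc_ppm < 232 or turbidity between 146 and 191 → 143
sample_id=708: conc_ppm < 232 or turbidity between 146 and 191 → 2
sample_id=709: conc_ppm < 232 or turbidity between 146 and 191 → 95
sample_id=710: conc_ppm < 232 or turbidity between 146 and 191 → 145
sample_id=711: conc_ppm < 494 and turbidity <= 137 → 158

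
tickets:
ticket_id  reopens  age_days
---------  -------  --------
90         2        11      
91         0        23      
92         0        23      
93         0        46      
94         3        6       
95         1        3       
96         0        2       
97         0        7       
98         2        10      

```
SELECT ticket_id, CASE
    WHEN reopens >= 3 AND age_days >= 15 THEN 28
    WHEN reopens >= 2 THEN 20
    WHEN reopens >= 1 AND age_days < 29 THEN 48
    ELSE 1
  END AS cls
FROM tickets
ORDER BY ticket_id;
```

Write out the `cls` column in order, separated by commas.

20, 1, 1, 1, 20, 48, 1, 1, 20

ticket_id=90: reopens >= 2 → 20
ticket_id=91: ELSE → 1
ticket_id=92: ELSE → 1
ticket_id=93: ELSE → 1
ticket_id=94: reopens >= 2 → 20
ticket_id=95: reopens >= 1 AND age_days < 29 → 48
ticket_id=96: ELSE → 1
ticket_id=97: ELSE → 1
ticket_id=98: reopens >= 2 → 20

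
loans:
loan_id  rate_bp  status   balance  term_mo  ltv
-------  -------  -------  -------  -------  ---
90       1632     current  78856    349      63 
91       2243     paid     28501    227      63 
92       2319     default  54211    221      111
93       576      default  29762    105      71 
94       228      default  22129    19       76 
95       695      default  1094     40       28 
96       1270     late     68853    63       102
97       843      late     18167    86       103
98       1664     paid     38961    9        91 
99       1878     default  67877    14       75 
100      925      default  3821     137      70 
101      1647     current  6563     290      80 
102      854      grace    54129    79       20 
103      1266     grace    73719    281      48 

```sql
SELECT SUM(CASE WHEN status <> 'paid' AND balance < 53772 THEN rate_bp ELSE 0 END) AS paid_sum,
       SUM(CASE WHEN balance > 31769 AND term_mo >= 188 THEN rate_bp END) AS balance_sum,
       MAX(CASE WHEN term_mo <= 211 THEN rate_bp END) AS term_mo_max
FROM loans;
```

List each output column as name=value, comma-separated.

[paid_sum: status <> 'paid' AND balance < 53772]
loan_id=90: ✗
loan_id=91: ✗
loan_id=92: ✗
loan_id=93: ✓ → 576
loan_id=94: ✓ → 228
loan_id=95: ✓ → 695
loan_id=96: ✗
loan_id=97: ✓ → 843
loan_id=98: ✗
loan_id=99: ✗
loan_id=100: ✓ → 925
loan_id=101: ✓ → 1647
loan_id=102: ✗
loan_id=103: ✗
paid_sum = 576 + 228 + 695 + 843 + 925 + 1647 = 4914
—
[balance_sum: balance > 31769 AND term_mo >= 188]
loan_id=90: ✓ → 1632
loan_id=91: ✗
loan_id=92: ✓ → 2319
loan_id=93: ✗
loan_id=94: ✗
loan_id=95: ✗
loan_id=96: ✗
loan_id=97: ✗
loan_id=98: ✗
loan_id=99: ✗
loan_id=100: ✗
loan_id=101: ✗
loan_id=102: ✗
loan_id=103: ✓ → 1266
balance_sum = 1632 + 2319 + 1266 = 5217
—
[term_mo_max: term_mo <= 211]
loan_id=90: ✗
loan_id=91: ✗
loan_id=92: ✗
loan_id=93: ✓ → 576
loan_id=94: ✓ → 228
loan_id=95: ✓ → 695
loan_id=96: ✓ → 1270
loan_id=97: ✓ → 843
loan_id=98: ✓ → 1664
loan_id=99: ✓ → 1878
loan_id=100: ✓ → 925
loan_id=101: ✗
loan_id=102: ✓ → 854
loan_id=103: ✗
term_mo_max = MAX(576, 228, 695, 1270, 843, 1664, 1878, 925, 854) = 1878

paid_sum=4914, balance_sum=5217, term_mo_max=1878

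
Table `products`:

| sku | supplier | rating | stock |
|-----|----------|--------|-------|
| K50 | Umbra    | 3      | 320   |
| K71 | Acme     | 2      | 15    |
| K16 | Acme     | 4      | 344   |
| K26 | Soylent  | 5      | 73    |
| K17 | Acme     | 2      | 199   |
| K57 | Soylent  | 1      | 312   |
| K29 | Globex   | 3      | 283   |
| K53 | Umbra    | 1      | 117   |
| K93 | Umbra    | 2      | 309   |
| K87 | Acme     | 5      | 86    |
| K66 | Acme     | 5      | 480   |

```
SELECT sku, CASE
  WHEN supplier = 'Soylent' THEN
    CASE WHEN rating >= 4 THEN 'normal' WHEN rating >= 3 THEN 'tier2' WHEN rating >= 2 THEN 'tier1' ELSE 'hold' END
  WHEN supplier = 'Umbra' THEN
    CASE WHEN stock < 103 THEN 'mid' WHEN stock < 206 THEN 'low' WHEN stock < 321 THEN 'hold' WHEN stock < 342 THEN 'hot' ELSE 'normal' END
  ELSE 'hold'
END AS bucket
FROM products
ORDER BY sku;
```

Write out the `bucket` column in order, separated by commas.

sku=K16: supplier='Acme' → outer ELSE → hold
sku=K17: supplier='Acme' → outer ELSE → hold
sku=K26: supplier='Soylent' → inner[rating >= 4] → normal
sku=K29: supplier='Globex' → outer ELSE → hold
sku=K50: supplier='Umbra' → inner[stock < 321] → hold
sku=K53: supplier='Umbra' → inner[stock < 206] → low
sku=K57: supplier='Soylent' → inner[ELSE] → hold
sku=K66: supplier='Acme' → outer ELSE → hold
sku=K71: supplier='Acme' → outer ELSE → hold
sku=K87: supplier='Acme' → outer ELSE → hold
sku=K93: supplier='Umbra' → inner[stock < 321] → hold

hold, hold, normal, hold, hold, low, hold, hold, hold, hold, hold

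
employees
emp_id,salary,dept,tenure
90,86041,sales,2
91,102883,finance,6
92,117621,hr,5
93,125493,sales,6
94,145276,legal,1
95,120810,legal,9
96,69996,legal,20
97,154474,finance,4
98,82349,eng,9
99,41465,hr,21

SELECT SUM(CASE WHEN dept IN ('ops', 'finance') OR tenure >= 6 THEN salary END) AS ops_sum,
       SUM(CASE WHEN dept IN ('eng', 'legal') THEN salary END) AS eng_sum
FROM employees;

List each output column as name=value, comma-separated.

ops_sum=697470, eng_sum=418431

[ops_sum: dept IN ('ops', 'finance') OR tenure >= 6]
emp_id=90: ✗
emp_id=91: ✓ → 102883
emp_id=92: ✗
emp_id=93: ✓ → 125493
emp_id=94: ✗
emp_id=95: ✓ → 120810
emp_id=96: ✓ → 69996
emp_id=97: ✓ → 154474
emp_id=98: ✓ → 82349
emp_id=99: ✓ → 41465
ops_sum = 102883 + 125493 + 120810 + 69996 + 154474 + 82349 + 41465 = 697470
—
[eng_sum: dept IN ('eng', 'legal')]
emp_id=90: ✗
emp_id=91: ✗
emp_id=92: ✗
emp_id=93: ✗
emp_id=94: ✓ → 145276
emp_id=95: ✓ → 120810
emp_id=96: ✓ → 69996
emp_id=97: ✗
emp_id=98: ✓ → 82349
emp_id=99: ✗
eng_sum = 145276 + 120810 + 69996 + 82349 = 418431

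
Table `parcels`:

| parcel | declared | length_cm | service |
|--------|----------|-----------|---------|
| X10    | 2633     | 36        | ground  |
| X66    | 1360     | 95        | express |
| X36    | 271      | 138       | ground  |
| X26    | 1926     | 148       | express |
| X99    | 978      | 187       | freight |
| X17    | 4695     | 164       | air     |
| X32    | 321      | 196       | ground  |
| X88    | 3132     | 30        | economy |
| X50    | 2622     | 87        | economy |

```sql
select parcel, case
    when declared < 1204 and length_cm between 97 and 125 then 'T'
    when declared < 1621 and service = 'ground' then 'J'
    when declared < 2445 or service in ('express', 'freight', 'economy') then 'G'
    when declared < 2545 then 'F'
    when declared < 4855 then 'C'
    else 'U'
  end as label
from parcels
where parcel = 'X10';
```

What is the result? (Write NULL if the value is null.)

C

parcel = X10: declared=2633, length_cm=36, service=ground.
declared < 1204 and length_cm between 97 and 125 → false
declared < 1621 and service = 'ground' → false
declared < 2445 or service in ('express', 'freight', 'economy') → false
declared < 2545 → false
declared < 4855 → true → C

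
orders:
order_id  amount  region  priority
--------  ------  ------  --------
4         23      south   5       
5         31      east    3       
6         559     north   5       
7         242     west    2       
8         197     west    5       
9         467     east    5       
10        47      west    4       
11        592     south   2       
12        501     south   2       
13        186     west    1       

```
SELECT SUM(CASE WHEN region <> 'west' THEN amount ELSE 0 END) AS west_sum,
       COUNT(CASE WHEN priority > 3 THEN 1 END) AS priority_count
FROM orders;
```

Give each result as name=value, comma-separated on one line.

west_sum=2173, priority_count=5

[west_sum: region <> 'west']
order_id=4: ✓ → 23
order_id=5: ✓ → 31
order_id=6: ✓ → 559
order_id=7: ✗
order_id=8: ✗
order_id=9: ✓ → 467
order_id=10: ✗
order_id=11: ✓ → 592
order_id=12: ✓ → 501
order_id=13: ✗
west_sum = 23 + 31 + 559 + 467 + 592 + 501 = 2173
—
[priority_count: priority > 3]
order_id=4: ✓ → 1
order_id=5: ✗
order_id=6: ✓ → 1
order_id=7: ✗
order_id=8: ✓ → 1
order_id=9: ✓ → 1
order_id=10: ✓ → 1
order_id=11: ✗
order_id=12: ✗
order_id=13: ✗
priority_count = COUNT(1, 1, 1, 1, 1) = 5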